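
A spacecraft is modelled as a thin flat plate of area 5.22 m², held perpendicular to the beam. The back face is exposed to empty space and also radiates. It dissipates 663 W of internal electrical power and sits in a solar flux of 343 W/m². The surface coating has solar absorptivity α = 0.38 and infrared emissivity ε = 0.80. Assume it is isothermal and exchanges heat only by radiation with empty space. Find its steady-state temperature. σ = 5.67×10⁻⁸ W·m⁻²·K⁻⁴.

T ≈ 231 K

At steady state, absorbed solar power + internal power = radiated power.
Absorbed: α·S·A_cross = 0.38·343·5.220 = 680.4 W (cross-section A).
Total input = 680.4 + 663 = 1343 W.
Radiated: εσ·A_surf·T⁴ with A_surf = 2A = 10.44 m².
T⁴ = 1343/(0.80·5.67×10⁻⁸·10.44) = 2.837×10⁹ K⁴.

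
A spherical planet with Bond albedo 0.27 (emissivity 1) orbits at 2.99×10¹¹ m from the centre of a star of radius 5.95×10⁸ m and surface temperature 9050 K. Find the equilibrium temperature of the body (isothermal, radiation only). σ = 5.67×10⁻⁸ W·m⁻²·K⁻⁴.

The star's surface emits σT_*⁴; at distance d the flux is S = σT_*⁴(R_*/d)².
S = 5.67×10⁻⁸·(9050)⁴·(5.95×10⁸/2.99×10¹¹)² = 1506 W/m².
For an isothermal sphere T⁴ = (1−a)S/(4σ) = 4.848×10⁹ K⁴.

T ≈ 264 K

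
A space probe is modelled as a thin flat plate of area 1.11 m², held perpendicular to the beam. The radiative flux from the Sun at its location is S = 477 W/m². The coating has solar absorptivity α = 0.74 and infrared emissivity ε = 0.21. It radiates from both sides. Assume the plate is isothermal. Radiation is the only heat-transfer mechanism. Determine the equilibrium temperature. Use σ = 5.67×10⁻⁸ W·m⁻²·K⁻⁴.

At equilibrium, absorbed power = emitted power.
Absorbing cross-section = A = 1.110 m²; emitting surface = 2A = 2.220 m² (ratio 2).
αS·A_cross = εσ·A_surf·T⁴  ⇒  T⁴ = αS/(ε·2σ).
T⁴ = 0.740·477/(0.21·2·5.67×10⁻⁸) = 1.482×10¹⁰ K⁴.
T = (1.482×10¹⁰)^(1/4).

T ≈ 349 K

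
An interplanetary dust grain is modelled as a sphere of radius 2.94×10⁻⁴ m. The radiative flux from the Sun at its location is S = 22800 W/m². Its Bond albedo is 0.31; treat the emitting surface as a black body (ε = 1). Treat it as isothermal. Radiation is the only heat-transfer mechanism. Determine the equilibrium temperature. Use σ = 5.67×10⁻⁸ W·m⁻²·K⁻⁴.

At equilibrium, absorbed power = emitted power.
Absorbing cross-section = πr² = 2.715×10⁻⁷ m²; emitting surface = 4πr² = 1.086×10⁻⁶ m² (ratio 4).
(1−a)S·A_cross = εσ·A_surf·T⁴  ⇒  T⁴ = (1−a)S/(4σ).
T⁴ = 0.690·22800/(4·5.67×10⁻⁸) = 6.937×10¹⁰ K⁴.
T = (6.937×10¹⁰)^(1/4).

T ≈ 513 K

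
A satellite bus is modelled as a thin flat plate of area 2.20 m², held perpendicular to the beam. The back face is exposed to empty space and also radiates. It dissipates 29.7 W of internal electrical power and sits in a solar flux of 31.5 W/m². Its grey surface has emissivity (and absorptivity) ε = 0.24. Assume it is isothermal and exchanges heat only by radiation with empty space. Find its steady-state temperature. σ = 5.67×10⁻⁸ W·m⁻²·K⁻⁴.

At steady state, absorbed solar power + internal power = radiated power.
Absorbed: α·S·A_cross = 0.24·31.5·2.200 = 16.63 W (cross-section A).
Total input = 16.63 + 29.7 = 46.33 W.
Radiated: εσ·A_surf·T⁴ with A_surf = 2A = 4.400 m².
T⁴ = 46.33/(0.24·5.67×10⁻⁸·4.400) = 7.738×10⁸ K⁴.

T ≈ 167 K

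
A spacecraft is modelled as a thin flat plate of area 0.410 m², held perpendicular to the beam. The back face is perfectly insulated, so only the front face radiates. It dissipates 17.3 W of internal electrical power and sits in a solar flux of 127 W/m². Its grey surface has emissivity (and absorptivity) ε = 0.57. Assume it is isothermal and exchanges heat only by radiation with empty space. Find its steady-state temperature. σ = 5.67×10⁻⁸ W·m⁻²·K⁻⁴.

At steady state, absorbed solar power + internal power = radiated power.
Absorbed: α·S·A_cross = 0.57·127·0.4100 = 29.68 W (cross-section A).
Total input = 29.68 + 17.3 = 46.98 W.
Radiated: εσ·A_surf·T⁴ with A_surf = A = 0.4100 m².
T⁴ = 46.98/(0.57·5.67×10⁻⁸·0.4100) = 3.545×10⁹ K⁴.

T ≈ 244 K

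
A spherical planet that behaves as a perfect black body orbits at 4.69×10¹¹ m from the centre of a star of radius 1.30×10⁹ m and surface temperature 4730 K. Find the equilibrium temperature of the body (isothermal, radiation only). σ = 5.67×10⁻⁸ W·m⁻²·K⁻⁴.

The star's surface emits σT_*⁴; at distance d the flux is S = σT_*⁴(R_*/d)².
S = 5.67×10⁻⁸·(4730)⁴·(1.30×10⁹/4.69×10¹¹)² = 218.1 W/m².
For an isothermal sphere T⁴ = (1−a)S/(4σ) = 9.614×10⁸ K⁴.

T ≈ 176 K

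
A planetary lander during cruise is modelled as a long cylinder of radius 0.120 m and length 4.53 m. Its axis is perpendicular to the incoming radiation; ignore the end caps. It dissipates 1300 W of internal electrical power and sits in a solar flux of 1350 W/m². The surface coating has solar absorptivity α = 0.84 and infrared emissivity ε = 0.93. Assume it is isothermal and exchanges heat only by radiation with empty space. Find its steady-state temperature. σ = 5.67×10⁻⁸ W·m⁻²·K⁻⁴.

T ≈ 344 K

At steady state, absorbed solar power + internal power = radiated power.
Absorbed: α·S·A_cross = 0.84·1350·1.087 = 1233 W (cross-section 2rL).
Total input = 1233 + 1300 = 2533 W.
Radiated: εσ·A_surf·T⁴ with A_surf = 2πrL = 3.416 m².
T⁴ = 2533/(0.93·5.67×10⁻⁸·3.416) = 1.406×10¹⁰ K⁴.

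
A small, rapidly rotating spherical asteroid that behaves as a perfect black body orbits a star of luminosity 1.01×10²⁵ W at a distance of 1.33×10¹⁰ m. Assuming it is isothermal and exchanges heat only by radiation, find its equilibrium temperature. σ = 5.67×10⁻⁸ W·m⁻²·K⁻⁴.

T ≈ 376 K

First find the stellar flux at distance d: S = L/(4πd²) = 1.01×10²⁵/(4π·(1.33×10¹⁰)²) = 4544 W/m².
For an isothermal sphere, absorbed (1−a)S·πr² = emitted σ·4πr²·T⁴, so T⁴ = (1−a)S/(4σ).
T⁴ = 1.00·4544/(4·5.67×10⁻⁸) = 2.003×10¹⁰ K⁴.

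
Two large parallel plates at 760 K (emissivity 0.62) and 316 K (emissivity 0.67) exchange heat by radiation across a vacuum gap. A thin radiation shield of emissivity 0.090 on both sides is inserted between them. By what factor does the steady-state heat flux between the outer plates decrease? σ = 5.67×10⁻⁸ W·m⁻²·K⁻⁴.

factor ≈ 11.1

Without shield: q₀ = σΔ(T⁴)/(1/ε₁+1/ε₂−1) with denominator 2.105.
With shield the two gaps are in series; the resistances add: (1/ε₁+1/ε_s−1)+(1/ε_s+1/ε₂−1) = 11.72+11.60 = 23.33.
Heat-flux ratio q₀/q = 23.33/2.105.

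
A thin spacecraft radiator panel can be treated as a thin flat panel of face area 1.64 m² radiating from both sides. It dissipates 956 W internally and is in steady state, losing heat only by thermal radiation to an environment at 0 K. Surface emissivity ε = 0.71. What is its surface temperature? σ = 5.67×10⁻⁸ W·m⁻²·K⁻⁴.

T ≈ 292 K

Steady state: internal power = radiated power, P = εσA T⁴.
Radiating area A = 2·1.64 = 3.280 m².
T⁴ = P/(εσA) = 956/(0.71·5.67×10⁻⁸·3.280) = 7.240×10⁹ K⁴.
T = (7.240×10⁹)^(1/4).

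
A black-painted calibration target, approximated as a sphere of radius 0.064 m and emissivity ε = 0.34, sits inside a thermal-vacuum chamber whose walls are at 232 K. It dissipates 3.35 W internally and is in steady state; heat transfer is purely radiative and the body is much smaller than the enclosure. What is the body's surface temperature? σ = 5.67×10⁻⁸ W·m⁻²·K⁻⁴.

For a small grey body in a large enclosure, net radiated power = εσA(T⁴ − T_w⁴).
Steady state: P = εσA(T⁴ − T_w⁴) with A = 4πr² = 0.05147 m².
T⁴ = P/(εσA) + T_w⁴ = 3.35/(0.34·5.67×10⁻⁸·0.05147) + (232)⁴
    = 3.376×10⁹ + 2.897×10⁹ = 6.273×10⁹ K⁴.

T ≈ 281 K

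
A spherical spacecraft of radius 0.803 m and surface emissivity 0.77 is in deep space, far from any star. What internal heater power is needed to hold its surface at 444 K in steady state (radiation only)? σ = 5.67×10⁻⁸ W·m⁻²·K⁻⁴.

P = εσ·4πr²·T⁴.
4πr² = 8.103 m²; T⁴ = 3.886×10¹⁰ K⁴.
P = 0.77·5.67×10⁻⁸·8.103·3.886×10¹⁰.

P ≈ 13700 W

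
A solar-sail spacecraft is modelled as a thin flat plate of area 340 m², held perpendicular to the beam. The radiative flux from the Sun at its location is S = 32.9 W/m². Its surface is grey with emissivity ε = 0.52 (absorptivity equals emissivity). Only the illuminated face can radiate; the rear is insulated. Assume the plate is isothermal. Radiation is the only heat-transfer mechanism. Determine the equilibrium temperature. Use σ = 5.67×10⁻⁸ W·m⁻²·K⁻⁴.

At equilibrium, absorbed power = emitted power.
Absorbing cross-section = A = 340.0 m²; emitting surface = A = 340.0 m² (ratio 1).
εS·A_cross = εσ·A_surf·T⁴  ⇒  T⁴ = S/(1σ)   (ε cancels).
T⁴ = 32.9/(1·5.67×10⁻⁸) = 5.802×10⁸ K⁴.
T = (5.802×10⁸)^(1/4).

T ≈ 155 K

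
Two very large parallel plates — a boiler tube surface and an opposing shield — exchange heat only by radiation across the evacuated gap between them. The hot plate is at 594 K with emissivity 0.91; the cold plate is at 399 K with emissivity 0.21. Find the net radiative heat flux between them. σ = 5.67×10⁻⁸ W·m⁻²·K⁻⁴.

For two infinite grey parallel plates, q = σ(T₁⁴ − T₂⁴)/(1/ε₁ + 1/ε₂ − 1).
T₁⁴ − T₂⁴ = 1.245×10¹¹ − 2.534×10¹⁰ = 9.915×10¹⁰ K⁴.
1/ε₁ + 1/ε₂ − 1 = 1.099 + 4.762 − 1 = 4.861.
q = 5.67×10⁻⁸ × 9.915×10¹⁰ / 4.861.

q ≈ 1160 W/m²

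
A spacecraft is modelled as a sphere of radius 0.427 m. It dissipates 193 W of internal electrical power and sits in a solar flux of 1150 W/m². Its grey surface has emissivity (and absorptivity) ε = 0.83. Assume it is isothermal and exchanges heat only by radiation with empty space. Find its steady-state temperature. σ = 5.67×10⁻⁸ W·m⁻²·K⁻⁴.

At steady state, absorbed solar power + internal power = radiated power.
Absorbed: α·S·A_cross = 0.83·1150·0.5728 = 546.7 W (cross-section πr²).
Total input = 546.7 + 193 = 739.7 W.
Radiated: εσ·A_surf·T⁴ with A_surf = 4πr² = 2.291 m².
T⁴ = 739.7/(0.83·5.67×10⁻⁸·2.291) = 6.860×10⁹ K⁴.

T ≈ 288 K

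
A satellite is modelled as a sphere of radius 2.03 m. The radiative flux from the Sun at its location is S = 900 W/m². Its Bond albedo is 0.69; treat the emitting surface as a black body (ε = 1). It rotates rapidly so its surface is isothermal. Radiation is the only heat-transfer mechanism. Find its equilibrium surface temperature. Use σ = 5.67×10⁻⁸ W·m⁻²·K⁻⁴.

T ≈ 187 K

At equilibrium, absorbed power = emitted power.
Absorbing cross-section = πr² = 12.95 m²; emitting surface = 4πr² = 51.78 m² (ratio 4).
(1−a)S·A_cross = εσ·A_surf·T⁴  ⇒  T⁴ = (1−a)S/(4σ).
T⁴ = 0.310·900/(4·5.67×10⁻⁸) = 1.230×10⁹ K⁴.
T = (1.230×10⁹)^(1/4).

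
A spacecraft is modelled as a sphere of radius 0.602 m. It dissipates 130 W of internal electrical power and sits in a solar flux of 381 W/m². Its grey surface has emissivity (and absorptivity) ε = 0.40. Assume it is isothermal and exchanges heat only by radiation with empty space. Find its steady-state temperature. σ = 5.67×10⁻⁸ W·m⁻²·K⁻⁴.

T ≈ 233 K

At steady state, absorbed solar power + internal power = radiated power.
Absorbed: α·S·A_cross = 0.40·381·1.139 = 173.5 W (cross-section πr²).
Total input = 173.5 + 130 = 303.5 W.
Radiated: εσ·A_surf·T⁴ with A_surf = 4πr² = 4.554 m².
T⁴ = 303.5/(0.40·5.67×10⁻⁸·4.554) = 2.939×10⁹ K⁴.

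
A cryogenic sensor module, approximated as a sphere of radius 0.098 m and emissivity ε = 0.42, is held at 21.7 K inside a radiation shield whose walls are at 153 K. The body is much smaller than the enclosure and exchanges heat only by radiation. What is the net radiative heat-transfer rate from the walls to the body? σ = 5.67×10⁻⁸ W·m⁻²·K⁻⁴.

For a small grey body in a large enclosure: P_net = εσA(T_body⁴ − T_wall⁴).
A = 4πr² = 0.1207 m²; T_body⁴ − T_wall⁴ = 2.217×10⁵ − 5.480×10⁸ = -5.478×10⁸ K⁴.
|P_net| = 0.42·5.67×10⁻⁸·0.1207·5.478×10⁸.

P_net ≈ 1.57 W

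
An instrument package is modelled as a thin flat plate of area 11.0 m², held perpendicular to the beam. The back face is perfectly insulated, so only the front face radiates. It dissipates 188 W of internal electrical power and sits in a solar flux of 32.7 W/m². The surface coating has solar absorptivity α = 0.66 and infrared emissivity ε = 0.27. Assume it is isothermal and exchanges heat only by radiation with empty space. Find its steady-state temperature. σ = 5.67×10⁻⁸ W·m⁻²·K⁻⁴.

T ≈ 224 K

At steady state, absorbed solar power + internal power = radiated power.
Absorbed: α·S·A_cross = 0.66·32.7·11.00 = 237.4 W (cross-section A).
Total input = 237.4 + 188 = 425.4 W.
Radiated: εσ·A_surf·T⁴ with A_surf = A = 11.00 m².
T⁴ = 425.4/(0.27·5.67×10⁻⁸·11.00) = 2.526×10⁹ K⁴.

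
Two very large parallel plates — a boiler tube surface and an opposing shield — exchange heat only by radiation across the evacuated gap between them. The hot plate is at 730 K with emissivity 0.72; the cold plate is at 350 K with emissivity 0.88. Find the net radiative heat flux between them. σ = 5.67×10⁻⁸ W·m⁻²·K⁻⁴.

q ≈ 10000 W/m²

For two infinite grey parallel plates, q = σ(T₁⁴ − T₂⁴)/(1/ε₁ + 1/ε₂ − 1).
T₁⁴ − T₂⁴ = 2.840×10¹¹ − 1.501×10¹⁰ = 2.690×10¹¹ K⁴.
1/ε₁ + 1/ε₂ − 1 = 1.389 + 1.136 − 1 = 1.525.
q = 5.67×10⁻⁸ × 2.690×10¹¹ / 1.525.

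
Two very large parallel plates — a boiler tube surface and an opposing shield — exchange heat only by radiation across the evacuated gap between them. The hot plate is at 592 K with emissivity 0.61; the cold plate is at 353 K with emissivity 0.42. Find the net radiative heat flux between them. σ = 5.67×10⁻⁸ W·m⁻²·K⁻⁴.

q ≈ 2010 W/m²

For two infinite grey parallel plates, q = σ(T₁⁴ − T₂⁴)/(1/ε₁ + 1/ε₂ − 1).
T₁⁴ − T₂⁴ = 1.228×10¹¹ − 1.553×10¹⁰ = 1.073×10¹¹ K⁴.
1/ε₁ + 1/ε₂ − 1 = 1.639 + 2.381 − 1 = 3.020.
q = 5.67×10⁻⁸ × 1.073×10¹¹ / 3.020.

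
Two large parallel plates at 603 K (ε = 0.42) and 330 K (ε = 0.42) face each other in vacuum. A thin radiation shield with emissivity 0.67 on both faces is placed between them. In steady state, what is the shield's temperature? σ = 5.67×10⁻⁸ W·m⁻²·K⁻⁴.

In steady state the net flux on the hot side equals that on the cold side.
σ(T₁⁴−T_s⁴)/D₁ = σ(T_s⁴−T₂⁴)/D₂, with D₁ = 1/ε₁+1/ε_s−1 = 2.873, D₂ = 1/ε_s+1/ε₂−1 = 2.873.
Solve for T_s⁴: T_s⁴ = (D₂·T₁⁴ + D₁·T₂⁴)/(D₁+D₂) = 7.204×10¹⁰ K⁴.

T_s ≈ 518 K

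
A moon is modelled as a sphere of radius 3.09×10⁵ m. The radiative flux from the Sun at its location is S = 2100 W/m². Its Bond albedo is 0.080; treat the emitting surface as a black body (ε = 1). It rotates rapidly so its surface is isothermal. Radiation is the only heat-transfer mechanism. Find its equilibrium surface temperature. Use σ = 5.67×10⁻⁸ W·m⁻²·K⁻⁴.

T ≈ 304 K

At equilibrium, absorbed power = emitted power.
Absorbing cross-section = πr² = 3.000×10¹¹ m²; emitting surface = 4πr² = 1.200×10¹² m² (ratio 4).
(1−a)S·A_cross = εσ·A_surf·T⁴  ⇒  T⁴ = (1−a)S/(4σ).
T⁴ = 0.920·2100/(4·5.67×10⁻⁸) = 8.519×10⁹ K⁴.
T = (8.519×10⁹)^(1/4).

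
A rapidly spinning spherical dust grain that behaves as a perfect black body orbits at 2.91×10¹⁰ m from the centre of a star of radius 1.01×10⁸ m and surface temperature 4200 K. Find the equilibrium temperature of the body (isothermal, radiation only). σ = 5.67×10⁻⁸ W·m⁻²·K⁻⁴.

T ≈ 175 K

The star's surface emits σT_*⁴; at distance d the flux is S = σT_*⁴(R_*/d)².
S = 5.67×10⁻⁸·(4200)⁴·(1.01×10⁸/2.91×10¹⁰)² = 212.5 W/m².
For an isothermal sphere T⁴ = (1−a)S/(4σ) = 9.371×10⁸ K⁴.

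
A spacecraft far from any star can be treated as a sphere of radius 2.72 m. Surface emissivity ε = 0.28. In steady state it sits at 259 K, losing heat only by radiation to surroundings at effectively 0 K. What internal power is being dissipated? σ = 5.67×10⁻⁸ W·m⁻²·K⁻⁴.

Steady state: P = εσA T⁴.
A = 4πr² = 92.97 m²; T⁴ = (259)⁴ = 4.500×10⁹ K⁴.
P = 0.28 × 5.67×10⁻⁸ × 92.97 × 4.500×10⁹.

P ≈ 6640 W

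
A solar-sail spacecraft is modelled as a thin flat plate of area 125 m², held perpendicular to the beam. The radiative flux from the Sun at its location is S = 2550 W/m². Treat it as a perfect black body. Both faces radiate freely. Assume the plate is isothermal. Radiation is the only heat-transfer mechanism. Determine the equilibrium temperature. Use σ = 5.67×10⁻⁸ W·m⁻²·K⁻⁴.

T ≈ 387 K

At equilibrium, absorbed power = emitted power.
Absorbing cross-section = A = 125.0 m²; emitting surface = 2A = 250.0 m² (ratio 2).
S·A_cross = εσ·A_surf·T⁴  ⇒  T⁴ = S/(2σ).
T⁴ = 1.00·2550/(2·5.67×10⁻⁸) = 2.249×10¹⁰ K⁴.
T = (2.249×10¹⁰)^(1/4).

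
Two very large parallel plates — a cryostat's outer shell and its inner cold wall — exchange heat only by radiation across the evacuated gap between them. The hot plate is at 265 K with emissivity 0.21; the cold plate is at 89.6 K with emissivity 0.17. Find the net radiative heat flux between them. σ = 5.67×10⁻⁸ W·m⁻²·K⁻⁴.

q ≈ 28.6 W/m²

For two infinite grey parallel plates, q = σ(T₁⁴ − T₂⁴)/(1/ε₁ + 1/ε₂ − 1).
T₁⁴ − T₂⁴ = 4.932×10⁹ − 6.445×10⁷ = 4.867×10⁹ K⁴.
1/ε₁ + 1/ε₂ − 1 = 4.762 + 5.882 − 1 = 9.644.
q = 5.67×10⁻⁸ × 4.867×10⁹ / 9.644.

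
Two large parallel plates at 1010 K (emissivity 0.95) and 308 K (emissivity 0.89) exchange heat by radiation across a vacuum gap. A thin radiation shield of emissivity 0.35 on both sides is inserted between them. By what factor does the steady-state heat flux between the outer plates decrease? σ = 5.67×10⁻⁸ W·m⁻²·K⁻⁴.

factor ≈ 5.01

Without shield: q₀ = σΔ(T⁴)/(1/ε₁+1/ε₂−1) with denominator 1.176.
With shield the two gaps are in series; the resistances add: (1/ε₁+1/ε_s−1)+(1/ε_s+1/ε₂−1) = 2.910+2.981 = 5.891.
Heat-flux ratio q₀/q = 5.891/1.176.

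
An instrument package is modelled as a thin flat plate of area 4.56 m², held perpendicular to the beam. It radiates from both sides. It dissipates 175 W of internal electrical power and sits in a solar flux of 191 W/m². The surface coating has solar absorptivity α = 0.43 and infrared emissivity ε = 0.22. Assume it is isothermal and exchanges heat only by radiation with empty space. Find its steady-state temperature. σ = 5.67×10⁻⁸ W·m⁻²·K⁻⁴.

At steady state, absorbed solar power + internal power = radiated power.
Absorbed: α·S·A_cross = 0.43·191·4.560 = 374.5 W (cross-section A).
Total input = 374.5 + 175 = 549.5 W.
Radiated: εσ·A_surf·T⁴ with A_surf = 2A = 9.120 m².
T⁴ = 549.5/(0.22·5.67×10⁻⁸·9.120) = 4.830×10⁹ K⁴.

T ≈ 264 K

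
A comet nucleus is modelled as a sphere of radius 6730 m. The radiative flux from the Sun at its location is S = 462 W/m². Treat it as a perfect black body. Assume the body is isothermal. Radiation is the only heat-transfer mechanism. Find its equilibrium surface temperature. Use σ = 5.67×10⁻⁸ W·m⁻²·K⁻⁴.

T ≈ 212 K

At equilibrium, absorbed power = emitted power.
Absorbing cross-section = πr² = 1.423×10⁸ m²; emitting surface = 4πr² = 5.692×10⁸ m² (ratio 4).
S·A_cross = εσ·A_surf·T⁴  ⇒  T⁴ = S/(4σ).
T⁴ = 1.00·462/(4·5.67×10⁻⁸) = 2.037×10⁹ K⁴.
T = (2.037×10⁹)^(1/4).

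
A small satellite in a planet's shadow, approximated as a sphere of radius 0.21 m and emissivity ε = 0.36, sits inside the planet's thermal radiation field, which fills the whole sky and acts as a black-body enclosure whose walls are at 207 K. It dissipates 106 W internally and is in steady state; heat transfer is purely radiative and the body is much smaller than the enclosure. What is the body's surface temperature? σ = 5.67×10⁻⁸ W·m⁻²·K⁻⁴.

For a small grey body in a large enclosure, net radiated power = εσA(T⁴ − T_w⁴).
Steady state: P = εσA(T⁴ − T_w⁴) with A = 4πr² = 0.5542 m².
T⁴ = P/(εσA) + T_w⁴ = 106/(0.36·5.67×10⁻⁸·0.5542) + (207)⁴
    = 9.371×10⁹ + 1.836×10⁹ = 1.121×10¹⁰ K⁴.

T ≈ 325 K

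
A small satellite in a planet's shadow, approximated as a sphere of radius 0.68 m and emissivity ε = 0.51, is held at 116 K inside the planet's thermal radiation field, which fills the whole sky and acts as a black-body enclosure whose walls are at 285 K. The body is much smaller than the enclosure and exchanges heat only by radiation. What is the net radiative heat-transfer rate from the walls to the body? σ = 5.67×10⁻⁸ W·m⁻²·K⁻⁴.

For a small grey body in a large enclosure: P_net = εσA(T_body⁴ − T_wall⁴).
A = 4πr² = 5.811 m²; T_body⁴ − T_wall⁴ = 1.811×10⁸ − 6.598×10⁹ = -6.416×10⁹ K⁴.
|P_net| = 0.51·5.67×10⁻⁸·5.811·6.416×10⁹.

P_net ≈ 1080 W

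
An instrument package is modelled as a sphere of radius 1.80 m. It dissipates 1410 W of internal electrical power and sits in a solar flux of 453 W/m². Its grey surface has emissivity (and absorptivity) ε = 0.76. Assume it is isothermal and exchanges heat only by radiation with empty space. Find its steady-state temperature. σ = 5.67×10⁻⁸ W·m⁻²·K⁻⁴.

T ≈ 230 K

At steady state, absorbed solar power + internal power = radiated power.
Absorbed: α·S·A_cross = 0.76·453·10.18 = 3504 W (cross-section πr²).
Total input = 3504 + 1410 = 4914 W.
Radiated: εσ·A_surf·T⁴ with A_surf = 4πr² = 40.72 m².
T⁴ = 4914/(0.76·5.67×10⁻⁸·40.72) = 2.801×10⁹ K⁴.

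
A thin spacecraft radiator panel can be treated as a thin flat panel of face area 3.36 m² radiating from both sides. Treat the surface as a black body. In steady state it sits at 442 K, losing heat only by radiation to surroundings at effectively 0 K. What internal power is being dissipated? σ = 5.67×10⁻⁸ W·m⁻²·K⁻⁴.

P ≈ 14500 W

Steady state: P = εσA T⁴.
A = 2·3.36 = 6.720 m²; T⁴ = (442)⁴ = 3.817×10¹⁰ K⁴.
P = 1.0 × 5.67×10⁻⁸ × 6.720 × 3.817×10¹⁰.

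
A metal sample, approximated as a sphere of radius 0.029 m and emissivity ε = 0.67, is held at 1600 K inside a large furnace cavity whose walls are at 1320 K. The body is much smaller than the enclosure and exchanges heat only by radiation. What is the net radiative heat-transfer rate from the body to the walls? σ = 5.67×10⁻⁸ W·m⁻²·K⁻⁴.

P_net ≈ 1410 W

For a small grey body in a large enclosure: P_net = εσA(T_body⁴ − T_wall⁴).
A = 4πr² = 0.01057 m²; T_body⁴ − T_wall⁴ = 6.554×10¹² − 3.036×10¹² = 3.518×10¹² K⁴.
|P_net| = 0.67·5.67×10⁻⁸·0.01057·3.518×10¹².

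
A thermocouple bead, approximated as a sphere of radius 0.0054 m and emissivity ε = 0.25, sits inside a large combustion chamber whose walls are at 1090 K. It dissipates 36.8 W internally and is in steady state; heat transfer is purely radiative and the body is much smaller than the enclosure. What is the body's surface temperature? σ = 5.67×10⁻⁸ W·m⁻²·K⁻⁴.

T ≈ 1710 K

For a small grey body in a large enclosure, net radiated power = εσA(T⁴ − T_w⁴).
Steady state: P = εσA(T⁴ − T_w⁴) with A = 4πr² = 3.664×10⁻⁴ m².
T⁴ = P/(εσA) + T_w⁴ = 36.8/(0.25·5.67×10⁻⁸·3.664×10⁻⁴) + (1090)⁴
    = 7.085×10¹² + 1.412×10¹² = 8.496×10¹² K⁴.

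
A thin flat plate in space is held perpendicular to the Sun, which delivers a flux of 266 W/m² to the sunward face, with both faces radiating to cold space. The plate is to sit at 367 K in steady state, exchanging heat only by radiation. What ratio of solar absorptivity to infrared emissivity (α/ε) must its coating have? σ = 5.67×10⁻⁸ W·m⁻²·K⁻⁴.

α/ε ≈ 7.73

Balance: αS·A = εσ·2A·T⁴ ⇒ α/ε = 2σT⁴/S.
α/ε = 2·5.67×10⁻⁸·(367)⁴/266 = 2·5.67×10⁻⁸·1.814×10¹⁰/266.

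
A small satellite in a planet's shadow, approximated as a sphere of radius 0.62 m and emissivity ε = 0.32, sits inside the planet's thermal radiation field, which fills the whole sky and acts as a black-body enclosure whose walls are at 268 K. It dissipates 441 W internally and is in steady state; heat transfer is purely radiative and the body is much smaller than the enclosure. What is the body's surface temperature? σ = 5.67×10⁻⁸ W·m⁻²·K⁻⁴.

T ≈ 318 K

For a small grey body in a large enclosure, net radiated power = εσA(T⁴ − T_w⁴).
Steady state: P = εσA(T⁴ − T_w⁴) with A = 4πr² = 4.831 m².
T⁴ = P/(εσA) + T_w⁴ = 441/(0.32·5.67×10⁻⁸·4.831) + (268)⁴
    = 5.032×10⁹ + 5.159×10⁹ = 1.019×10¹⁰ K⁴.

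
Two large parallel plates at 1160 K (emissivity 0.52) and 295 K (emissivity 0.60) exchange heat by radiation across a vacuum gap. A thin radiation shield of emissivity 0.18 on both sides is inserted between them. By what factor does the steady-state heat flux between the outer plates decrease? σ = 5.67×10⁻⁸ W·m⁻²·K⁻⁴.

Without shield: q₀ = σΔ(T⁴)/(1/ε₁+1/ε₂−1) with denominator 2.590.
With shield the two gaps are in series; the resistances add: (1/ε₁+1/ε_s−1)+(1/ε_s+1/ε₂−1) = 6.479+6.222 = 12.70.
Heat-flux ratio q₀/q = 12.70/2.590.

factor ≈ 4.90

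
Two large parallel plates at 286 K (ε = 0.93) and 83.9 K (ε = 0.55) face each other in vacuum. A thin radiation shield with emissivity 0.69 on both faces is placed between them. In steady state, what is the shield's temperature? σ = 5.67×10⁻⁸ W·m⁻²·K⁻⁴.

In steady state the net flux on the hot side equals that on the cold side.
σ(T₁⁴−T_s⁴)/D₁ = σ(T_s⁴−T₂⁴)/D₂, with D₁ = 1/ε₁+1/ε_s−1 = 1.525, D₂ = 1/ε_s+1/ε₂−1 = 2.267.
Solve for T_s⁴: T_s⁴ = (D₂·T₁⁴ + D₁·T₂⁴)/(D₁+D₂) = 4.021×10⁹ K⁴.

T_s ≈ 252 K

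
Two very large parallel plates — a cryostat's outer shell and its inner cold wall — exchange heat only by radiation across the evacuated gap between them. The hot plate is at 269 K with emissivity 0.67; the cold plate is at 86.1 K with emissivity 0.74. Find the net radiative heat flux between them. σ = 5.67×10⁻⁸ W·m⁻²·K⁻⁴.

q ≈ 159 W/m²

For two infinite grey parallel plates, q = σ(T₁⁴ − T₂⁴)/(1/ε₁ + 1/ε₂ − 1).
T₁⁴ − T₂⁴ = 5.236×10⁹ − 5.496×10⁷ = 5.181×10⁹ K⁴.
1/ε₁ + 1/ε₂ − 1 = 1.493 + 1.351 − 1 = 1.844.
q = 5.67×10⁻⁸ × 5.181×10⁹ / 1.844.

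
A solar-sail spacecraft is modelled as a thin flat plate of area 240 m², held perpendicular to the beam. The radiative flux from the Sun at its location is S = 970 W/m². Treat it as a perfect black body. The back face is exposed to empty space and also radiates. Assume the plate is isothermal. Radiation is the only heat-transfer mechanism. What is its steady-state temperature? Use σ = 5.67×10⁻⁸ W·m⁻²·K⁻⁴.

At equilibrium, absorbed power = emitted power.
Absorbing cross-section = A = 240.0 m²; emitting surface = 2A = 480.0 m² (ratio 2).
S·A_cross = εσ·A_surf·T⁴  ⇒  T⁴ = S/(2σ).
T⁴ = 1.00·970/(2·5.67×10⁻⁸) = 8.554×10⁹ K⁴.
T = (8.554×10⁹)^(1/4).

T ≈ 304 K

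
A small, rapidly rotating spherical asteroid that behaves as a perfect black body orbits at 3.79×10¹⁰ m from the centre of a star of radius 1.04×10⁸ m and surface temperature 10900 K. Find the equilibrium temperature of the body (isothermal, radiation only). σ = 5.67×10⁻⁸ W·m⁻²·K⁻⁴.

The star's surface emits σT_*⁴; at distance d the flux is S = σT_*⁴(R_*/d)².
S = 5.67×10⁻⁸·(10900)⁴·(1.04×10⁸/3.79×10¹⁰)² = 6027 W/m².
For an isothermal sphere T⁴ = (1−a)S/(4σ) = 2.657×10¹⁰ K⁴.

T ≈ 404 K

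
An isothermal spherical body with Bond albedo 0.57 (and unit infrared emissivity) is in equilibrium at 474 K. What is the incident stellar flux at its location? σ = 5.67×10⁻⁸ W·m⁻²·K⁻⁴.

S ≈ 26600 W/m²

(1−a)S·πr² = σ·4πr²·T⁴ ⇒ S = 4σT⁴/(1−a).
S = 4·5.67×10⁻⁸·5.048×10¹⁰/0.430.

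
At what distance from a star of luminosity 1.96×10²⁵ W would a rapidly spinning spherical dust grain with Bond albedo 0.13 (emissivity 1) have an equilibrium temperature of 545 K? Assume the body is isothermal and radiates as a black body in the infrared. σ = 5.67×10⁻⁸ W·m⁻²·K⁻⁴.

For an isothermal black-emitting sphere, (1−a)S·πr² = σ·4πr²·T⁴ ⇒ S = 4σT⁴/(1−a).
S = 4·5.67×10⁻⁸·(545)⁴/0.870 = 23000 W/m².
Flux falls as S = L/(4πd²), so d = √(L/(4πS)) = √(1.96×10²⁵/(4π·23000)).

d ≈ 8.24×10⁹ m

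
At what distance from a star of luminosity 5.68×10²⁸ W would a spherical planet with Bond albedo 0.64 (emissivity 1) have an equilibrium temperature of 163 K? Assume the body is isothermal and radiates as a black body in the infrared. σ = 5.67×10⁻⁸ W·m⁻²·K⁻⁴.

d ≈ 3.19×10¹² m

For an isothermal black-emitting sphere, (1−a)S·πr² = σ·4πr²·T⁴ ⇒ S = 4σT⁴/(1−a).
S = 4·5.67×10⁻⁸·(163)⁴/0.360 = 444.7 W/m².
Flux falls as S = L/(4πd²), so d = √(L/(4πS)) = √(5.68×10²⁸/(4π·444.7)).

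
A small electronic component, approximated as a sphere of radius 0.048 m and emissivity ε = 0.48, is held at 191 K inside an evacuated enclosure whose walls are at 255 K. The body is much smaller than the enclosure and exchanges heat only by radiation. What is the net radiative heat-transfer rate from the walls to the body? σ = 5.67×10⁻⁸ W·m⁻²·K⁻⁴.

P_net ≈ 2.28 W

For a small grey body in a large enclosure: P_net = εσA(T_body⁴ − T_wall⁴).
A = 4πr² = 0.02895 m²; T_body⁴ − T_wall⁴ = 1.331×10⁹ − 4.228×10⁹ = -2.897×10⁹ K⁴.
|P_net| = 0.48·5.67×10⁻⁸·0.02895·2.897×10⁹.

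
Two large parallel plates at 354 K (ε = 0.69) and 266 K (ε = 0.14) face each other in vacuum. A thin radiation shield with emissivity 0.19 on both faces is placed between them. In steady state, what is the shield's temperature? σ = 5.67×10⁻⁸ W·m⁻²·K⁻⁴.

In steady state the net flux on the hot side equals that on the cold side.
σ(T₁⁴−T_s⁴)/D₁ = σ(T_s⁴−T₂⁴)/D₂, with D₁ = 1/ε₁+1/ε_s−1 = 5.712, D₂ = 1/ε_s+1/ε₂−1 = 11.41.
Solve for T_s⁴: T_s⁴ = (D₂·T₁⁴ + D₁·T₂⁴)/(D₁+D₂) = 1.213×10¹⁰ K⁴.

T_s ≈ 332 K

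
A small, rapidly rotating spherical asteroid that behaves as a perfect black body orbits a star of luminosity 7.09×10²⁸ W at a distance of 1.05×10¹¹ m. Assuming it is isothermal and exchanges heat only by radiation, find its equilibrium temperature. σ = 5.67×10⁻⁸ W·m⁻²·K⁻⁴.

First find the stellar flux at distance d: S = L/(4πd²) = 7.09×10²⁸/(4π·(1.05×10¹¹)²) = 5.117×10⁵ W/m².
For an isothermal sphere, absorbed (1−a)S·πr² = emitted σ·4πr²·T⁴, so T⁴ = (1−a)S/(4σ).
T⁴ = 1.00·5.117×10⁵/(4·5.67×10⁻⁸) = 2.256×10¹² K⁴.

T ≈ 1230 K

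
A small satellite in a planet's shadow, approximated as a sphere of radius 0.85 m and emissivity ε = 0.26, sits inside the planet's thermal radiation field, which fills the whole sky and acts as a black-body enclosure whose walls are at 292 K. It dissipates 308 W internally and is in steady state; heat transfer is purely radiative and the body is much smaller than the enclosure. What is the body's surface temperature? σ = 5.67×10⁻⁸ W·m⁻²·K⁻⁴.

T ≈ 313 K

For a small grey body in a large enclosure, net radiated power = εσA(T⁴ − T_w⁴).
Steady state: P = εσA(T⁴ − T_w⁴) with A = 4πr² = 9.079 m².
T⁴ = P/(εσA) + T_w⁴ = 308/(0.26·5.67×10⁻⁸·9.079) + (292)⁴
    = 2.301×10⁹ + 7.270×10⁹ = 9.571×10⁹ K⁴.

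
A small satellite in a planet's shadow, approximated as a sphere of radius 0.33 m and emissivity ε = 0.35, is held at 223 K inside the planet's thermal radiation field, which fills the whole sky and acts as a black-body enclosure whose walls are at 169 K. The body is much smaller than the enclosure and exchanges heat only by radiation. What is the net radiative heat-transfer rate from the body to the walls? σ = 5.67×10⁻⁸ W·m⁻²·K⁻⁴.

P_net ≈ 45.0 W

For a small grey body in a large enclosure: P_net = εσA(T_body⁴ − T_wall⁴).
A = 4πr² = 1.368 m²; T_body⁴ − T_wall⁴ = 2.473×10⁹ − 8.157×10⁸ = 1.657×10⁹ K⁴.
|P_net| = 0.35·5.67×10⁻⁸·1.368·1.657×10⁹.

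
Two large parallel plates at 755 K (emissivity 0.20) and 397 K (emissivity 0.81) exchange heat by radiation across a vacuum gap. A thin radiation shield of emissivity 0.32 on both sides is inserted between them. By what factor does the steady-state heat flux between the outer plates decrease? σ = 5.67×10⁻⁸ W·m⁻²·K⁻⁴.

Without shield: q₀ = σΔ(T⁴)/(1/ε₁+1/ε₂−1) with denominator 5.235.
With shield the two gaps are in series; the resistances add: (1/ε₁+1/ε_s−1)+(1/ε_s+1/ε₂−1) = 7.125+3.360 = 10.48.
Heat-flux ratio q₀/q = 10.48/5.235.

factor ≈ 2.00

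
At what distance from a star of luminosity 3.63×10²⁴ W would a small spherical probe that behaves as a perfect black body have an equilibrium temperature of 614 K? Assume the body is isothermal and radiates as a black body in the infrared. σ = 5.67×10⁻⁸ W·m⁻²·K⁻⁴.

d ≈ 2.99×10⁹ m

For an isothermal black-emitting sphere, (1−a)S·πr² = σ·4πr²·T⁴ ⇒ S = 4σT⁴/(1−a).
S = 4·5.67×10⁻⁸·(614)⁴/1.00 = 32230 W/m².
Flux falls as S = L/(4πd²), so d = √(L/(4πS)) = √(3.63×10²⁴/(4π·32230)).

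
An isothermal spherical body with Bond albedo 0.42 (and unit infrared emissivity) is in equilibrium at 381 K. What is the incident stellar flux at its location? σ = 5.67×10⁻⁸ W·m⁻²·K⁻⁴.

S ≈ 8240 W/m²

(1−a)S·πr² = σ·4πr²·T⁴ ⇒ S = 4σT⁴/(1−a).
S = 4·5.67×10⁻⁸·2.107×10¹⁰/0.580.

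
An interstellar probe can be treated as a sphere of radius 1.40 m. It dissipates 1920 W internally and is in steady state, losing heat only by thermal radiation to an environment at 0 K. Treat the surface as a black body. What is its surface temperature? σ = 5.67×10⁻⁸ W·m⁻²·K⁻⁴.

Steady state: internal power = radiated power, P = εσA T⁴.
Radiating area A = 4πr² = 24.63 m².
T⁴ = P/(εσA) = 1920/(1.0·5.67×10⁻⁸·24.63) = 1.375×10⁹ K⁴.
T = (1.375×10⁹)^(1/4).

T ≈ 193 K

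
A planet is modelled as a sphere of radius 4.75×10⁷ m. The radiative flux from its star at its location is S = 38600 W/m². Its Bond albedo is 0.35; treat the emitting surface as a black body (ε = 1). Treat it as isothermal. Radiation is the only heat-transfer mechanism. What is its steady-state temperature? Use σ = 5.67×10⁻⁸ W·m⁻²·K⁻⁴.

T ≈ 577 K

At equilibrium, absorbed power = emitted power.
Absorbing cross-section = πr² = 7.088×10¹⁵ m²; emitting surface = 4πr² = 2.835×10¹⁶ m² (ratio 4).
(1−a)S·A_cross = εσ·A_surf·T⁴  ⇒  T⁴ = (1−a)S/(4σ).
T⁴ = 0.650·38600/(4·5.67×10⁻⁸) = 1.106×10¹¹ K⁴.
T = (1.106×10¹¹)^(1/4).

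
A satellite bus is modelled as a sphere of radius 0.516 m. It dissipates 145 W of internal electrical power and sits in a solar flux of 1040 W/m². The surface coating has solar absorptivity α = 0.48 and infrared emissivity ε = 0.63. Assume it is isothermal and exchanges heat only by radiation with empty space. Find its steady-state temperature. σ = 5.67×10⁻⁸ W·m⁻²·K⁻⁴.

T ≈ 262 K

At steady state, absorbed solar power + internal power = radiated power.
Absorbed: α·S·A_cross = 0.48·1040·0.8365 = 417.6 W (cross-section πr²).
Total input = 417.6 + 145 = 562.6 W.
Radiated: εσ·A_surf·T⁴ with A_surf = 4πr² = 3.346 m².
T⁴ = 562.6/(0.63·5.67×10⁻⁸·3.346) = 4.707×10⁹ K⁴.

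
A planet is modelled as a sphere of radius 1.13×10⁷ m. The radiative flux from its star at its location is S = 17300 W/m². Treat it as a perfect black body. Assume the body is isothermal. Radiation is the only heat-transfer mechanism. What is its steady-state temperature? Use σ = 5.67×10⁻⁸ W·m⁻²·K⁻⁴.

At equilibrium, absorbed power = emitted power.
Absorbing cross-section = πr² = 4.011×10¹⁴ m²; emitting surface = 4πr² = 1.605×10¹⁵ m² (ratio 4).
S·A_cross = εσ·A_surf·T⁴  ⇒  T⁴ = S/(4σ).
T⁴ = 1.00·17300/(4·5.67×10⁻⁸) = 7.628×10¹⁰ K⁴.
T = (7.628×10¹⁰)^(1/4).

T ≈ 526 K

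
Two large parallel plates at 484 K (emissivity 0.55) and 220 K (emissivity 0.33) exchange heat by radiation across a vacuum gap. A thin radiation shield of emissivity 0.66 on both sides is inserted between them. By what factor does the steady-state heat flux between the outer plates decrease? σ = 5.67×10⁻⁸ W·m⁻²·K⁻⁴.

Without shield: q₀ = σΔ(T⁴)/(1/ε₁+1/ε₂−1) with denominator 3.848.
With shield the two gaps are in series; the resistances add: (1/ε₁+1/ε_s−1)+(1/ε_s+1/ε₂−1) = 2.333+3.545 = 5.879.
Heat-flux ratio q₀/q = 5.879/3.848.

factor ≈ 1.53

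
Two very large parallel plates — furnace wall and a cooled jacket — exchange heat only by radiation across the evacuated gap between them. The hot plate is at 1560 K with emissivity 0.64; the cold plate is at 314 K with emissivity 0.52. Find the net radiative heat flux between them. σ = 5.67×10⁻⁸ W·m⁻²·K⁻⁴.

q ≈ 1.35×10⁵ W/m²

For two infinite grey parallel plates, q = σ(T₁⁴ − T₂⁴)/(1/ε₁ + 1/ε₂ − 1).
T₁⁴ − T₂⁴ = 5.922×10¹² − 9.721×10⁹ = 5.913×10¹² K⁴.
1/ε₁ + 1/ε₂ − 1 = 1.562 + 1.923 − 1 = 2.486.
q = 5.67×10⁻⁸ × 5.913×10¹² / 2.486.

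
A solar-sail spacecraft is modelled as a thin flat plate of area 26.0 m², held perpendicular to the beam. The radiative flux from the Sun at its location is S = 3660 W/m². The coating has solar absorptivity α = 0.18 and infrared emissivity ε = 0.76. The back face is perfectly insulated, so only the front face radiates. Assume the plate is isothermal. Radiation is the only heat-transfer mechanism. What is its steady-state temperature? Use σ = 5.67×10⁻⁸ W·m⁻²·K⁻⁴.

At equilibrium, absorbed power = emitted power.
Absorbing cross-section = A = 26.00 m²; emitting surface = A = 26.00 m² (ratio 1).
αS·A_cross = εσ·A_surf·T⁴  ⇒  T⁴ = αS/(ε·1σ).
T⁴ = 0.180·3660/(0.76·1·5.67×10⁻⁸) = 1.529×10¹⁰ K⁴.
T = (1.529×10¹⁰)^(1/4).

T ≈ 352 K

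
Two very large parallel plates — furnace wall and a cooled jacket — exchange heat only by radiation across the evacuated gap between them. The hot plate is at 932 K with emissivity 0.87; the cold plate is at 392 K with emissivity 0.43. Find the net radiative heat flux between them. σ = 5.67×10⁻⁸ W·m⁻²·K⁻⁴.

For two infinite grey parallel plates, q = σ(T₁⁴ − T₂⁴)/(1/ε₁ + 1/ε₂ − 1).
T₁⁴ − T₂⁴ = 7.545×10¹¹ − 2.361×10¹⁰ = 7.309×10¹¹ K⁴.
1/ε₁ + 1/ε₂ − 1 = 1.149 + 2.326 − 1 = 2.475.
q = 5.67×10⁻⁸ × 7.309×10¹¹ / 2.475.

q ≈ 16700 W/m²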